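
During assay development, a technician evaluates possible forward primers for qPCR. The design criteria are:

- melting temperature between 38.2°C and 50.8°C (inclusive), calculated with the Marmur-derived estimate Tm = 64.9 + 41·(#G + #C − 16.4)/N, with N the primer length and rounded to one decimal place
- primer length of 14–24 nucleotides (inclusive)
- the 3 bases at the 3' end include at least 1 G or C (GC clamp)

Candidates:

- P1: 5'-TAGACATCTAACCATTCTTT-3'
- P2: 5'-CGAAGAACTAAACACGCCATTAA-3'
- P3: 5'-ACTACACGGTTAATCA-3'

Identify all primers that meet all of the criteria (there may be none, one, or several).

P3 only.

P1 (20 nt, A=6 T=8 G=1 C=5): Tm = 64.9 + 41·(6 − 16.4)/20 = 43.6°C ✓; length 20 ✓; 3' end TTT has 0 G/C, need ≥1 ✗ — fails.
P2 (23 nt, A=11 T=3 G=3 C=6): Tm = 64.9 + 41·(9 − 16.4)/23 = 51.7°C, outside 38.2–50.8°C ✗; length 23 ✓; 3' end TAA has 0 G/C, need ≥1 ✗ — fails.
P3 (16 nt, A=6 T=4 G=2 C=4): Tm = 64.9 + 41·(6 − 16.4)/16 = 38.3°C ✓; length 16 ✓; 3' end TCA has 1 G/C ✓ — passes.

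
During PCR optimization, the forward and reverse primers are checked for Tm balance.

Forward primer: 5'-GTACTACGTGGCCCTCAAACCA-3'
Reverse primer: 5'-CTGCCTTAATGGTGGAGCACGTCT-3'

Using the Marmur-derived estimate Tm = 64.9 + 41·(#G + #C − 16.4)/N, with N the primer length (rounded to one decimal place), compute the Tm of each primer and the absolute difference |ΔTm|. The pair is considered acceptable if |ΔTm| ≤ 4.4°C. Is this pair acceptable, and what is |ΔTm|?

Forward: G+C = 12, N = 22 → Tm = 64.9 + 41·(12 − 16.4)/22 = 56.7°C.
Reverse: G+C = 13, N = 24 → Tm = 64.9 + 41·(13 − 16.4)/24 = 59.1°C.
|ΔTm| = |56.7 − 59.1| = 2.4°C, ≤ 4.4°C.

|ΔTm| = 2.4°C; the pair is acceptable.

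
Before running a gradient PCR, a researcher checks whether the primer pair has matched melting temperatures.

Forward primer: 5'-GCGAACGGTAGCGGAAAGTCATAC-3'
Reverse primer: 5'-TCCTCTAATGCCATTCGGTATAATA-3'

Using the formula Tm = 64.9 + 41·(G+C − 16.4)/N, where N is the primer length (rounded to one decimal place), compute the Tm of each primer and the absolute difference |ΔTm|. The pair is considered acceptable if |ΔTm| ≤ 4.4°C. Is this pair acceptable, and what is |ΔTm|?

|ΔTm| = 6.3°C; the pair is not acceptable.

Forward: G+C = 13, N = 24 → Tm = 64.9 + 41·(13 − 16.4)/24 = 59.1°C.
Reverse: G+C = 9, N = 25 → Tm = 64.9 + 41·(9 − 16.4)/25 = 52.8°C.
|ΔTm| = |59.1 − 52.8| = 6.3°C, > 4.4°C.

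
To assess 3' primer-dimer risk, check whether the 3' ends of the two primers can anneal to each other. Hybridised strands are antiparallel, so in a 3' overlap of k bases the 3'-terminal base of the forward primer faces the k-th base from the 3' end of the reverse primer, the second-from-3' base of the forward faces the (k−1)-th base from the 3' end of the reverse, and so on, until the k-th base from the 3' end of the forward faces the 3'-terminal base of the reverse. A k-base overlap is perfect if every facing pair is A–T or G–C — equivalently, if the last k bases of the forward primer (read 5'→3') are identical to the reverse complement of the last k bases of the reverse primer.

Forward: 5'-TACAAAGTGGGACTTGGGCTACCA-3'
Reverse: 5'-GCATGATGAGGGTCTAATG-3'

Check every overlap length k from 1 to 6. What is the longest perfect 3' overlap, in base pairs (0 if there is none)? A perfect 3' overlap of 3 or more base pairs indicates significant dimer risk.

Last 6 bases (5'→3') — forward …CTACCA, reverse …CTAATG.
Reverse complement of the reverse primer's last 6 bases: CATTAG; its first k bases are the reverse complement of the reverse primer's last k bases, so a perfect k-base overlap needs the forward primer's last k bases to equal them.
Comparing (forward last k vs required): k=1: A vs C ✗; k=2: CA vs CA ✓; k=3: CCA vs CAT ✗; k=4: ACCA vs CATT ✗; k=5: TACCA vs CATTA ✗; k=6: CTACCA vs CATTAG ✗.
Only k = 2 is perfect, so the longest perfect 3' overlap is 2.

Longest perfect overlap: 2 complementary base pairs; below the dimer-risk threshold (threshold 3).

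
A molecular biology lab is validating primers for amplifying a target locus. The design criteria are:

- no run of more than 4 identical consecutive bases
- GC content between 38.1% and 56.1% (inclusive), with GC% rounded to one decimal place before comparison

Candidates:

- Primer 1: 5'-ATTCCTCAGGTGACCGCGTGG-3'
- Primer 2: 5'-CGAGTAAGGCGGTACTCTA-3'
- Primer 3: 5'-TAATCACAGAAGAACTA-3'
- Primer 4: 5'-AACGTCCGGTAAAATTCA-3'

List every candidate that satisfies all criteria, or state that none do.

Primer 1 (21 nt, A=3 T=5 G=7 C=6): longest run = 2 ✓; GC 13/21 = 61.9%, outside 38.1–56.1% ✗ — fails.
Primer 2 (19 nt, A=5 T=4 G=6 C=4): longest run = 2 ✓; GC 10/19 = 52.6% ✓ — passes.
Primer 3 (17 nt, A=9 T=3 G=2 C=3): longest run = 2 ✓; GC 5/17 = 29.4%, outside 38.1–56.1% ✗ — fails.
Primer 4 (18 nt, A=7 T=4 G=3 C=4): longest run = 4 ✓; GC 7/18 = 38.9% ✓ — passes.

Primer 2 and Primer 4.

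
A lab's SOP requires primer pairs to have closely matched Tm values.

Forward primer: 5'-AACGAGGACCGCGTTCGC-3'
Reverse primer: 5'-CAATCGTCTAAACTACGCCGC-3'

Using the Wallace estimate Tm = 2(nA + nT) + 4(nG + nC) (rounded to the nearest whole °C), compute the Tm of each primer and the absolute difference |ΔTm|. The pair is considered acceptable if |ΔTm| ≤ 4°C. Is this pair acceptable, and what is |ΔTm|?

|ΔTm| = 4°C; the pair is acceptable.

Forward: A=4 T=2 G=6 C=6 → Tm = 2·6 + 4·12 = 60°C.
Reverse: A=6 T=4 G=3 C=8 → Tm = 2·10 + 4·11 = 64°C.
|ΔTm| = |60 − 64| = 4°C, ≤ 4°C.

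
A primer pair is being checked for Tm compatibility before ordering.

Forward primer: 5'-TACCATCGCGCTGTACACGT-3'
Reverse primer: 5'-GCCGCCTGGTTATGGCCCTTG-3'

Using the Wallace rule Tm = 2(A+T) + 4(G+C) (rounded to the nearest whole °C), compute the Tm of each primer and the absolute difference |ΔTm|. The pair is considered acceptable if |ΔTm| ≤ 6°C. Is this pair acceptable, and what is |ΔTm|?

Forward: A=4 T=5 G=4 C=7 → Tm = 2·9 + 4·11 = 62°C.
Reverse: A=1 T=6 G=7 C=7 → Tm = 2·7 + 4·14 = 70°C.
|ΔTm| = |62 − 70| = 8°C, > 6°C.

|ΔTm| = 8°C; the pair is not acceptable.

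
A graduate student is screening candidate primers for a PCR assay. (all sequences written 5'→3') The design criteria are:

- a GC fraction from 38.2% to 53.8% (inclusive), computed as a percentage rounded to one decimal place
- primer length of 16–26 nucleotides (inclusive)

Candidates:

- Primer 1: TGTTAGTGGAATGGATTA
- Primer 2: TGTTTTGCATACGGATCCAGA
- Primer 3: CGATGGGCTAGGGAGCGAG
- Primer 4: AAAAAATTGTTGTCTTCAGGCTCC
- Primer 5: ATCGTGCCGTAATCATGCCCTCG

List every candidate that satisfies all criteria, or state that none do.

Primer 2 only.

Primer 1 (18 nt, A=5 T=7 G=6 C=0): GC 6/18 = 33.3%, outside 38.2–53.8% ✗; length 18 ✓ — fails.
Primer 2 (21 nt, A=5 T=7 G=5 C=4): GC 9/21 = 42.9% ✓; length 21 ✓ — passes.
Primer 3 (19 nt, A=4 T=2 G=10 C=3): GC 13/19 = 68.4%, outside 38.2–53.8% ✗; length 19 ✓ — fails.
Primer 4 (24 nt, A=7 T=8 G=4 C=5): GC 9/24 = 37.5%, outside 38.2–53.8% ✗; length 24 ✓ — fails.
Primer 5 (23 nt, A=4 T=6 G=5 C=8): GC 13/23 = 56.5%, outside 38.2–53.8% ✗; length 23 ✓ — fails.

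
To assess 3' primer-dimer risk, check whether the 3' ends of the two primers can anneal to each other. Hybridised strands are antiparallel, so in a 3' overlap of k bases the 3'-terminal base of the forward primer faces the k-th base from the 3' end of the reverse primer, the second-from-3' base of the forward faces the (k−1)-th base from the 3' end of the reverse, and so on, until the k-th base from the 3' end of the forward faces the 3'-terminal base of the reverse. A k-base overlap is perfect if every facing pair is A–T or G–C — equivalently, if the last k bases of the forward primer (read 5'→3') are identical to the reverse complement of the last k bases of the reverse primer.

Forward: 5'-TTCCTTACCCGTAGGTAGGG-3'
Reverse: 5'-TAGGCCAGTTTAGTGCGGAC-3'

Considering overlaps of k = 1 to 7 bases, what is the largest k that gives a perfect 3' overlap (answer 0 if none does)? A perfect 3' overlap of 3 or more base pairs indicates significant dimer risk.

Longest perfect overlap: 1 complementary base pair; below the dimer-risk threshold (threshold 3).

Last 7 bases (5'→3') — forward …GGTAGGG, reverse …TGCGGAC.
Reverse complement of the reverse primer's last 7 bases: GTCCGCA; its first k bases are the reverse complement of the reverse primer's last k bases, so a perfect k-base overlap needs the forward primer's last k bases to equal them.
Comparing (forward last k vs required): k=1: G vs G ✓; k=2: GG vs GT ✗; k=3: GGG vs GTC ✗; k=4: AGGG vs GTCC ✗; k=5: TAGGG vs GTCCG ✗; k=6: GTAGGG vs GTCCGC ✗; k=7: GGTAGGG vs GTCCGCA ✗.
Only k = 1 is perfect, so the longest perfect 3' overlap is 1.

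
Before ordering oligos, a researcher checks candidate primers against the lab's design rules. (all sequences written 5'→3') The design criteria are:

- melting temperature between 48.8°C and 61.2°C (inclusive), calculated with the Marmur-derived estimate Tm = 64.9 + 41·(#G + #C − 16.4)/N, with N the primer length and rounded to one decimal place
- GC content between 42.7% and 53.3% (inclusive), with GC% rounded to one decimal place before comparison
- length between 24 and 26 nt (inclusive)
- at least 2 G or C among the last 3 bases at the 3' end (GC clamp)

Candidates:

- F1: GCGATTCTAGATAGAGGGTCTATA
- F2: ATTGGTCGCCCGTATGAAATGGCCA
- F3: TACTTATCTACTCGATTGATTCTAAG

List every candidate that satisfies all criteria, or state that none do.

F2 only.

F1 (24 nt, A=7 T=7 G=7 C=3): Tm = 64.9 + 41·(10 − 16.4)/24 = 54.0°C ✓; GC 10/24 = 41.7%, outside 42.7–53.3% ✗; length 24 ✓; 3' end ATA has 0 G/C, need ≥2 ✗ — fails.
F2 (25 nt, A=6 T=6 G=7 C=6): Tm = 64.9 + 41·(13 − 16.4)/25 = 59.3°C ✓; GC 13/25 = 52.0% ✓; length 25 ✓; 3' end CCA has 2 G/C ✓ — passes.
F3 (26 nt, A=7 T=11 G=3 C=5): Tm = 64.9 + 41·(8 − 16.4)/26 = 51.7°C ✓; GC 8/26 = 30.8%, outside 42.7–53.3% ✗; length 26 ✓; 3' end AAG has 1 G/C, need ≥2 ✗ — fails.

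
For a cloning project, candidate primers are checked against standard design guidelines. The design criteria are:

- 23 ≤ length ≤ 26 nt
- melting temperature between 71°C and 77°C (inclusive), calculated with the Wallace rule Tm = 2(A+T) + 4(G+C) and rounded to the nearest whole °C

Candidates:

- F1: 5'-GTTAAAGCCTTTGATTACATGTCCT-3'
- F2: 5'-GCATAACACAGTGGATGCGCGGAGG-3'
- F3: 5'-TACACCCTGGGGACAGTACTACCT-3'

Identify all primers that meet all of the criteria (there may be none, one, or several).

F1 (25 nt, A=6 T=10 G=4 C=5): length 25 ✓; Tm = 2·16 + 4·9 = 68°C, outside 71–77°C ✗ — fails.
F2 (25 nt, A=7 T=3 G=10 C=5): length 25 ✓; Tm = 2·10 + 4·15 = 80°C, outside 71–77°C ✗ — fails.
F3 (24 nt, A=6 T=5 G=5 C=8): length 24 ✓; Tm = 2·11 + 4·13 = 74°C ✓ — passes.

F3 only.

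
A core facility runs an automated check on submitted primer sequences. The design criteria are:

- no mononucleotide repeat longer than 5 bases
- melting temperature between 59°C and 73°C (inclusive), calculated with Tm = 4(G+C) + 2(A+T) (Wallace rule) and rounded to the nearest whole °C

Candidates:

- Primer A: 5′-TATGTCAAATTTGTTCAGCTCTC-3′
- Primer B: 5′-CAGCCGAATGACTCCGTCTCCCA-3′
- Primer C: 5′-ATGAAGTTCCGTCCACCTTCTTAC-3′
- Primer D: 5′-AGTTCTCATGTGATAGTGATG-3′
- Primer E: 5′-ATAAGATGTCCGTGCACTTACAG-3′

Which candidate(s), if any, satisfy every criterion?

Primer A (23 nt, A=5 T=10 G=3 C=5): longest run = 3 ✓; Tm = 2·15 + 4·8 = 62°C ✓ — passes.
Primer B (23 nt, A=5 T=4 G=4 C=10): longest run = 3 ✓; Tm = 2·9 + 4·14 = 74°C, outside 59–73°C ✗ — fails.
Primer C (24 nt, A=5 T=8 G=3 C=8): longest run = 2 ✓; Tm = 2·13 + 4·11 = 70°C ✓ — passes.
Primer D (21 nt, A=5 T=8 G=6 C=2): longest run = 2 ✓; Tm = 2·13 + 4·8 = 58°C, outside 59–73°C ✗ — fails.
Primer E (23 nt, A=7 T=6 G=5 C=5): longest run = 2 ✓; Tm = 2·13 + 4·10 = 66°C ✓ — passes.

Primer A, Primer C and Primer E.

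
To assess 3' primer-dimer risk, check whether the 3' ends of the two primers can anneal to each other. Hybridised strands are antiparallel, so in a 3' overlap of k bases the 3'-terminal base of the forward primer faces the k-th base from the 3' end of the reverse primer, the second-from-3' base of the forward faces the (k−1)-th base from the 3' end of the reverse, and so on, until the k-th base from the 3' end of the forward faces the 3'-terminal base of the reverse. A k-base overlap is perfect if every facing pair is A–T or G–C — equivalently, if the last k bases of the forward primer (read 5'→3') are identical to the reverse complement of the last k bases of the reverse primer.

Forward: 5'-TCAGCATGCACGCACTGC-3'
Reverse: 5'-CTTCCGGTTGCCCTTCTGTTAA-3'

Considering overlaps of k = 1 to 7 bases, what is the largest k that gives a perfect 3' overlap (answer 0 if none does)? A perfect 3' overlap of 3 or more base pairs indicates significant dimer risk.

Last 7 bases (5'→3') — forward …GCACTGC, reverse …CTGTTAA.
Reverse complement of the reverse primer's last 7 bases: TTAACAG; its first k bases are the reverse complement of the reverse primer's last k bases, so a perfect k-base overlap needs the forward primer's last k bases to equal them.
Comparing (forward last k vs required): k=1: C vs T ✗; k=2: GC vs TT ✗; k=3: TGC vs TTA ✗; k=4: CTGC vs TTAA ✗; k=5: ACTGC vs TTAAC ✗; k=6: CACTGC vs TTAACA ✗; k=7: GCACTGC vs TTAACAG ✗.
No overlap length from 1 to 7 is perfect, so the longest perfect 3' overlap is 0.

Longest perfect overlap: 0 complementary base pairs; below the dimer-risk threshold (threshold 3).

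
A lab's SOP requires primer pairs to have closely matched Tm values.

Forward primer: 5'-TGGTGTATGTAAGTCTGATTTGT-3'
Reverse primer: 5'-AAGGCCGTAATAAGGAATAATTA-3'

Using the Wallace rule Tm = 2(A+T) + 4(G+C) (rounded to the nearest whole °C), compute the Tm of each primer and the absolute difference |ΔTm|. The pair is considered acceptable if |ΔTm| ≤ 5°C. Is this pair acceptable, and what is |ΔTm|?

Forward: A=4 T=11 G=7 C=1 → Tm = 2·15 + 4·8 = 62°C.
Reverse: A=11 T=5 G=5 C=2 → Tm = 2·16 + 4·7 = 60°C.
|ΔTm| = |62 − 60| = 2°C, ≤ 5°C.

|ΔTm| = 2°C; the pair is acceptable.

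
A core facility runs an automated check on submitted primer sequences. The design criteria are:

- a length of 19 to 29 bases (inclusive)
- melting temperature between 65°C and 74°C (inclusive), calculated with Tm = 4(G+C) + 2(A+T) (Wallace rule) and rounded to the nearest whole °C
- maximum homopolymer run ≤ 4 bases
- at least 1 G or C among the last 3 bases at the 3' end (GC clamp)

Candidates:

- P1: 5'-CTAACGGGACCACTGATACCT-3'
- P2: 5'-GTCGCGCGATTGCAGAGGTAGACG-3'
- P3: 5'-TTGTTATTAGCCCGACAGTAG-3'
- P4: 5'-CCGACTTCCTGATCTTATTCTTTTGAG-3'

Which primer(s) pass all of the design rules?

None of the candidates satisfy all criteria.

P1 (21 nt, A=6 T=4 G=4 C=7): length 21 ✓; Tm = 2·10 + 4·11 = 64°C, outside 65–74°C ✗; longest run = 3 ✓; 3' end CCT has 2 G/C ✓ — fails.
P2 (24 nt, A=5 T=4 G=10 C=5): length 24 ✓; Tm = 2·9 + 4·15 = 78°C, outside 65–74°C ✗; longest run = 2 ✓; 3' end ACG has 2 G/C ✓ — fails.
P3 (21 nt, A=5 T=7 G=5 C=4): length 21 ✓; Tm = 2·12 + 4·9 = 60°C, outside 65–74°C ✗; longest run = 3 ✓; 3' end TAG has 1 G/C ✓ — fails.
P4 (27 nt, A=4 T=12 G=4 C=7): length 27 ✓; Tm = 2·16 + 4·11 = 76°C, outside 65–74°C ✗; longest run = 4 ✓; 3' end GAG has 2 G/C ✓ — fails.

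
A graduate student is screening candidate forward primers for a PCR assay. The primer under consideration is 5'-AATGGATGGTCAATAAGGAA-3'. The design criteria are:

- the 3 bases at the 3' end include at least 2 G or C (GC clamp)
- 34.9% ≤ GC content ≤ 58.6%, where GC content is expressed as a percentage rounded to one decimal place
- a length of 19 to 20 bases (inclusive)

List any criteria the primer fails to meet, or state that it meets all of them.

Base counts: A=9, T=4, G=6, C=1 (length 20).
GC clamp: 3' end GAA has 1 G/C, need ≥2 ✗
GC content: GC 7/20 = 35.0% ✓
length: length 20 ✓

Fails: GC clamp.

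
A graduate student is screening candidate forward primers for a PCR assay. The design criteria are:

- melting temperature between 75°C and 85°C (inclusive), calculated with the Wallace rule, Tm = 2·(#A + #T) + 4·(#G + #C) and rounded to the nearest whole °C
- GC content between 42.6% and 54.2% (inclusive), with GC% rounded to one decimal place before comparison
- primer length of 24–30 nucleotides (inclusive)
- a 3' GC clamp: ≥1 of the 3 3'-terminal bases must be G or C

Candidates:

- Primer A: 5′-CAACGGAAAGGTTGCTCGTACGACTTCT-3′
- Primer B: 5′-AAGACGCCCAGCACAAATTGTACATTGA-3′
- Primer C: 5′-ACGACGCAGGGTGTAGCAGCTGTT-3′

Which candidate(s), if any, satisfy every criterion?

Primer A and Primer B.

Primer A (28 nt, A=7 T=7 G=7 C=7): Tm = 2·14 + 4·14 = 84°C ✓; GC 14/28 = 50.0% ✓; length 28 ✓; 3' end TCT has 1 G/C ✓ — passes.
Primer B (28 nt, A=11 T=5 G=5 C=7): Tm = 2·16 + 4·12 = 80°C ✓; GC 12/28 = 42.9% ✓; length 28 ✓; 3' end TGA has 1 G/C ✓ — passes.
Primer C (24 nt, A=5 T=5 G=9 C=5): Tm = 2·10 + 4·14 = 76°C ✓; GC 14/24 = 58.3%, outside 42.6–54.2% ✗; length 24 ✓; 3' end GTT has 1 G/C ✓ — fails.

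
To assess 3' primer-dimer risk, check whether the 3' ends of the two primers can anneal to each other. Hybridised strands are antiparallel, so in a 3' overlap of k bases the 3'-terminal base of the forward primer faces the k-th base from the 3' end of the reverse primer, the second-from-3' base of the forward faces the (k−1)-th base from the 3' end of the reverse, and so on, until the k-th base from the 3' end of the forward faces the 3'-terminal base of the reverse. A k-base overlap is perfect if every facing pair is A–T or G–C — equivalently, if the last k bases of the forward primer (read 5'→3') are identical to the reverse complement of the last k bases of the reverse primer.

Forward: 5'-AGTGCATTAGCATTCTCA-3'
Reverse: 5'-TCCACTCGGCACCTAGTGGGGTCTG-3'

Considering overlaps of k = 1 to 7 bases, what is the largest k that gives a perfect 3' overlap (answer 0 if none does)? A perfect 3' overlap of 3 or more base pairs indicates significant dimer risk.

Longest perfect overlap: 2 complementary base pairs; below the dimer-risk threshold (threshold 3).

Last 7 bases (5'→3') — forward …ATTCTCA, reverse …GGGTCTG.
Reverse complement of the reverse primer's last 7 bases: CAGACCC; its first k bases are the reverse complement of the reverse primer's last k bases, so a perfect k-base overlap needs the forward primer's last k bases to equal them.
Comparing (forward last k vs required): k=1: A vs C ✗; k=2: CA vs CA ✓; k=3: TCA vs CAG ✗; k=4: CTCA vs CAGA ✗; k=5: TCTCA vs CAGAC ✗; k=6: TTCTCA vs CAGACC ✗; k=7: ATTCTCA vs CAGACCC ✗.
Only k = 2 is perfect, so the longest perfect 3' overlap is 2.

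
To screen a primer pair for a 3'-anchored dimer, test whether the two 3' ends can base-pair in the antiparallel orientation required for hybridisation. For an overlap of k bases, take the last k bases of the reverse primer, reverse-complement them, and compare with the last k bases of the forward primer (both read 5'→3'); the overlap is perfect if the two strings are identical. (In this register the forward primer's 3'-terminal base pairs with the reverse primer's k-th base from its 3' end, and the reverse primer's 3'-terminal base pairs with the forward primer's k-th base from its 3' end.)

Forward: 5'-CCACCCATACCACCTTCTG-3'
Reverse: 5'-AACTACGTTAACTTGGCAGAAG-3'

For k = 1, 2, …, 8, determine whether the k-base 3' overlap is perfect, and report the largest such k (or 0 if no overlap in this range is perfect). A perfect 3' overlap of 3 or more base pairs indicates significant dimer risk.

Longest perfect overlap: 6 complementary base pairs; significant dimer risk (threshold 3).

Last 8 bases (5'→3') — forward …ACCTTCTG, reverse …GGCAGAAG.
Reverse complement of the reverse primer's last 8 bases: CTTCTGCC; its first k bases are the reverse complement of the reverse primer's last k bases, so a perfect k-base overlap needs the forward primer's last k bases to equal them.
Comparing (forward last k vs required): k=1: G vs C ✗; k=2: TG vs CT ✗; k=3: CTG vs CTT ✗; k=4: TCTG vs CTTC ✗; k=5: TTCTG vs CTTCT ✗; k=6: CTTCTG vs CTTCTG ✓; k=7: CCTTCTG vs CTTCTGC ✗; k=8: ACCTTCTG vs CTTCTGCC ✗.
Only k = 6 is perfect, so the longest perfect 3' overlap is 6.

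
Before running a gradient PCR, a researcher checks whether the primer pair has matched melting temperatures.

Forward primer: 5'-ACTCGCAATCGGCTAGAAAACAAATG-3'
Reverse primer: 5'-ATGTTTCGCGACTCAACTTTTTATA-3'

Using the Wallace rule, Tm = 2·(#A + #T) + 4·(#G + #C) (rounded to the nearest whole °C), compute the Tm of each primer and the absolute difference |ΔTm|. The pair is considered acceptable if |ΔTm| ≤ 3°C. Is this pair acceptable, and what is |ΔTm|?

|ΔTm| = 8°C; the pair is not acceptable.

Forward: A=11 T=4 G=5 C=6 → Tm = 2·15 + 4·11 = 74°C.
Reverse: A=6 T=11 G=3 C=5 → Tm = 2·17 + 4·8 = 66°C.
|ΔTm| = |74 − 66| = 8°C, > 3°C.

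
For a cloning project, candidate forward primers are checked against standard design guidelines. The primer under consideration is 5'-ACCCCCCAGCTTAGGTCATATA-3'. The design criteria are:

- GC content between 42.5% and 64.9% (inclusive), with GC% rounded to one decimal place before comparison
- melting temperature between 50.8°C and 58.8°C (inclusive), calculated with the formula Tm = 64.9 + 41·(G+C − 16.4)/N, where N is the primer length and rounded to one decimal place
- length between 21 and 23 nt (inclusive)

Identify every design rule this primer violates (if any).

Meets all criteria.

Base counts: A=6, T=5, G=3, C=8 (length 22).
GC content: GC 11/22 = 50.0% ✓
Tm: Tm = 64.9 + 41·(11 − 16.4)/22 = 54.8°C ✓
length: length 22 ✓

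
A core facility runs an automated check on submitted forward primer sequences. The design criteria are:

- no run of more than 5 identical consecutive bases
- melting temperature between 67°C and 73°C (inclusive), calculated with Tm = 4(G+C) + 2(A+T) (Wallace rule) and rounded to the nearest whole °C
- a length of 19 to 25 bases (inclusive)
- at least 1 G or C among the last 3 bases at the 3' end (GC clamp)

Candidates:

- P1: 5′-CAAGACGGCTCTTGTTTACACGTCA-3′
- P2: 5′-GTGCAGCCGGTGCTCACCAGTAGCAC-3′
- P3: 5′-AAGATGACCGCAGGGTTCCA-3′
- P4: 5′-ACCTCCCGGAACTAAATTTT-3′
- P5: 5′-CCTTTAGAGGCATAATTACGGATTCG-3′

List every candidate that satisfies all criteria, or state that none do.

P1 (25 nt, A=6 T=7 G=5 C=7): longest run = 3 ✓; Tm = 2·13 + 4·12 = 74°C, outside 67–73°C ✗; length 25 ✓; 3' end TCA has 1 G/C ✓ — fails.
P2 (26 nt, A=5 T=4 G=8 C=9): longest run = 2 ✓; Tm = 2·9 + 4·17 = 86°C, outside 67–73°C ✗; length 26, outside 19–25 ✗; 3' end CAC has 2 G/C ✓ — fails.
P3 (20 nt, A=6 T=3 G=6 C=5): longest run = 3 ✓; Tm = 2·9 + 4·11 = 62°C, outside 67–73°C ✗; length 20 ✓; 3' end CCA has 2 G/C ✓ — fails.
P4 (20 nt, A=6 T=6 G=2 C=6): longest run = 4 ✓; Tm = 2·12 + 4·8 = 56°C, outside 67–73°C ✗; length 20 ✓; 3' end TTT has 0 G/C, need ≥1 ✗ — fails.
P5 (26 nt, A=7 T=8 G=6 C=5): longest run = 3 ✓; Tm = 2·15 + 4·11 = 74°C, outside 67–73°C ✗; length 26, outside 19–25 ✗; 3' end TCG has 2 G/C ✓ — fails.

None of the candidates satisfy all criteria.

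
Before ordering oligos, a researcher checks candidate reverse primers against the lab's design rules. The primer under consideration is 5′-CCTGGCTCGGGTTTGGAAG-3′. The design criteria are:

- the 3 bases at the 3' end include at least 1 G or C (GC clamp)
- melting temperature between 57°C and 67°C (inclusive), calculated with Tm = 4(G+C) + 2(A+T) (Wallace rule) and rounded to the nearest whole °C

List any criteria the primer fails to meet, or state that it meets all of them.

Meets all criteria.

Base counts: A=2, T=5, G=8, C=4 (length 19).
GC clamp: 3' end AAG has 1 G/C ✓
Tm: Tm = 2·7 + 4·12 = 62°C ✓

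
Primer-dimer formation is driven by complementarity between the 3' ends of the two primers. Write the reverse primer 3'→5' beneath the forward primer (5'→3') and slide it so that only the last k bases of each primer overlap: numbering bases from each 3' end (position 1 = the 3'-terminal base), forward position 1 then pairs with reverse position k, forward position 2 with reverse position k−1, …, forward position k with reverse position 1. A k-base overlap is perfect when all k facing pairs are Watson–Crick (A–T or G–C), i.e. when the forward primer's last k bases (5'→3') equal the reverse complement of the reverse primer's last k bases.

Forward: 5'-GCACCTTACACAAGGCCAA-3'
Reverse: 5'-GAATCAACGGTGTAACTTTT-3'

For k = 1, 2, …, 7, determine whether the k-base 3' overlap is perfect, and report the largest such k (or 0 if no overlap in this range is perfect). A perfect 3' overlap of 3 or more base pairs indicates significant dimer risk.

Last 7 bases (5'→3') — forward …AGGCCAA, reverse …AACTTTT.
Reverse complement of the reverse primer's last 7 bases: AAAAGTT; its first k bases are the reverse complement of the reverse primer's last k bases, so a perfect k-base overlap needs the forward primer's last k bases to equal them.
Comparing (forward last k vs required): k=1: A vs A ✓; k=2: AA vs AA ✓; k=3: CAA vs AAA ✗; k=4: CCAA vs AAAA ✗; k=5: GCCAA vs AAAAG ✗; k=6: GGCCAA vs AAAAGT ✗; k=7: AGGCCAA vs AAAAGTT ✗.
Perfect overlaps at k = 1, 2; the largest is 2.

Longest perfect overlap: 2 complementary base pairs; below the dimer-risk threshold (threshold 3).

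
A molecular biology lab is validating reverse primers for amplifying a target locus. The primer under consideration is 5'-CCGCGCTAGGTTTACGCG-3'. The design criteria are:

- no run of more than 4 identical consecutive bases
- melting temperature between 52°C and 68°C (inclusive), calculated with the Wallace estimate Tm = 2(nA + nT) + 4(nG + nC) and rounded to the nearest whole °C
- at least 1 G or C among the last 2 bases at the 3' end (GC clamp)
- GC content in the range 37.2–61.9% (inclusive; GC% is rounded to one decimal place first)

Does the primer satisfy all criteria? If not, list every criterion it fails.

Fails: GC content.

Base counts: A=2, T=4, G=6, C=6 (length 18).
homopolymer run: longest run = 3 ✓
Tm: Tm = 2·6 + 4·12 = 60°C ✓
GC clamp: 3' end CG has 2 G/C ✓
GC content: GC 12/18 = 66.7%, outside 37.2–61.9% ✗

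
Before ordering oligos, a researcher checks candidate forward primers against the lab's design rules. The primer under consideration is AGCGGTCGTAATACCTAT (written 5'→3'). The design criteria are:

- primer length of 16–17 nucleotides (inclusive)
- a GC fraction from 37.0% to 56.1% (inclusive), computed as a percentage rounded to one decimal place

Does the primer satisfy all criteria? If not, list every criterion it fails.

Base counts: A=5, T=5, G=4, C=4 (length 18).
length: length 18, outside 16–17 ✗
GC content: GC 8/18 = 44.4% ✓

Fails: length.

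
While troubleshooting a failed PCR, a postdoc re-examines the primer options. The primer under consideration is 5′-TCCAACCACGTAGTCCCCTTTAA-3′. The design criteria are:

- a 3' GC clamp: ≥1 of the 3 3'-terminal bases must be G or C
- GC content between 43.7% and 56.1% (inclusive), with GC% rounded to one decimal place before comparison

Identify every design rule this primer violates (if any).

Base counts: A=6, T=6, G=2, C=9 (length 23).
GC clamp: 3' end TAA has 0 G/C, need ≥1 ✗
GC content: GC 11/23 = 47.8% ✓

Fails: GC clamp.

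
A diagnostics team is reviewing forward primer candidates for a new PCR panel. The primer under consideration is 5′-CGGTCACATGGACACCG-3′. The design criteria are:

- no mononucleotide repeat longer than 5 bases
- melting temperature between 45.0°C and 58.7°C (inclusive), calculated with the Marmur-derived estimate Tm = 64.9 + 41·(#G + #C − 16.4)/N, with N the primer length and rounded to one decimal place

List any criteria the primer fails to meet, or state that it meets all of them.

Meets all criteria.

Base counts: A=4, T=2, G=5, C=6 (length 17).
homopolymer run: longest run = 2 ✓
Tm: Tm = 64.9 + 41·(11 − 16.4)/17 = 51.9°C ✓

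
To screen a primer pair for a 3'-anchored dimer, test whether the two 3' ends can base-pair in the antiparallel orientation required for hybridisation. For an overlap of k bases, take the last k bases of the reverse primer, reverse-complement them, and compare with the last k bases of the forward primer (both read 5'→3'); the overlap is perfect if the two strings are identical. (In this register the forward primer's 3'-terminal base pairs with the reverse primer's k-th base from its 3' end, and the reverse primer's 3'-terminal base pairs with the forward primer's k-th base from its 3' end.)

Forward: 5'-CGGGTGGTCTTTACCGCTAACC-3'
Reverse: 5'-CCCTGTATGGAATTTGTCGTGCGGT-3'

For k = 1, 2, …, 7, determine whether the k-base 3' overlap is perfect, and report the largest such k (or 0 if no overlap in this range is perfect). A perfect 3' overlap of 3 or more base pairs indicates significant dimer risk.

Longest perfect overlap: 3 complementary base pairs; significant dimer risk (threshold 3).

Last 7 bases (5'→3') — forward …GCTAACC, reverse …GTGCGGT.
Reverse complement of the reverse primer's last 7 bases: ACCGCAC; its first k bases are the reverse complement of the reverse primer's last k bases, so a perfect k-base overlap needs the forward primer's last k bases to equal them.
Comparing (forward last k vs required): k=1: C vs A ✗; k=2: CC vs AC ✗; k=3: ACC vs ACC ✓; k=4: AACC vs ACCG ✗; k=5: TAACC vs ACCGC ✗; k=6: CTAACC vs ACCGCA ✗; k=7: GCTAACC vs ACCGCAC ✗.
Only k = 3 is perfect, so the longest perfect 3' overlap is 3.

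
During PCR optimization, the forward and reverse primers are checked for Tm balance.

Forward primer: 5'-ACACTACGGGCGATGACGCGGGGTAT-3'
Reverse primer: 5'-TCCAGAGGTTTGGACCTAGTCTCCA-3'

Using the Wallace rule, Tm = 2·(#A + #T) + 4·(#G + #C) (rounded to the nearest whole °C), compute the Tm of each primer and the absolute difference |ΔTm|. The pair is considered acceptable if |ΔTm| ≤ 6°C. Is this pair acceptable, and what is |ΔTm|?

Forward: A=6 T=4 G=10 C=6 → Tm = 2·10 + 4·16 = 84°C.
Reverse: A=5 T=7 G=6 C=7 → Tm = 2·12 + 4·13 = 76°C.
|ΔTm| = |84 − 76| = 8°C, > 6°C.

|ΔTm| = 8°C; the pair is not acceptable.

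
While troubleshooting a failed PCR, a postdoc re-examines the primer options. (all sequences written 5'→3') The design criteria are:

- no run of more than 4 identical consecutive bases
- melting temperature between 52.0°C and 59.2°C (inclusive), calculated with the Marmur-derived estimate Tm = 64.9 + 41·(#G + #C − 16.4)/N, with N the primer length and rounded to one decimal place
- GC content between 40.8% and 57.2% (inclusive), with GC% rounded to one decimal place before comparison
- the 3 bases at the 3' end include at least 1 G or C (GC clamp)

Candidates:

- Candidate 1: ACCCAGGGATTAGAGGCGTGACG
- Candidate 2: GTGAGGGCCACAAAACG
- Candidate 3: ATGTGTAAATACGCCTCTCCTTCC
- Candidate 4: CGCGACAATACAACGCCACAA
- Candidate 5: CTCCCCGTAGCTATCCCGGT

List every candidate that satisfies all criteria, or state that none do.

Candidate 3 and Candidate 4.

Candidate 1 (23 nt, A=6 T=3 G=9 C=5): longest run = 3 ✓; Tm = 64.9 + 41·(14 − 16.4)/23 = 60.6°C, outside 52.0–59.2°C ✗; GC 14/23 = 60.9%, outside 40.8–57.2% ✗; 3' end ACG has 2 G/C ✓ — fails.
Candidate 2 (17 nt, A=6 T=1 G=6 C=4): longest run = 4 ✓; Tm = 64.9 + 41·(10 − 16.4)/17 = 49.5°C, outside 52.0–59.2°C ✗; GC 10/17 = 58.8%, outside 40.8–57.2% ✗; 3' end ACG has 2 G/C ✓ — fails.
Candidate 3 (24 nt, A=5 T=8 G=3 C=8): longest run = 3 ✓; Tm = 64.9 + 41·(11 − 16.4)/24 = 55.7°C ✓; GC 11/24 = 45.8% ✓; 3' end TCC has 2 G/C ✓ — passes.
Candidate 4 (21 nt, A=9 T=1 G=3 C=8): longest run = 2 ✓; Tm = 64.9 + 41·(11 − 16.4)/21 = 54.4°C ✓; GC 11/21 = 52.4% ✓; 3' end CAA has 1 G/C ✓ — passes.
Candidate 5 (20 nt, A=2 T=5 G=4 C=9): longest run = 4 ✓; Tm = 64.9 + 41·(13 − 16.4)/20 = 57.9°C ✓; GC 13/20 = 65.0%, outside 40.8–57.2% ✗; 3' end GGT has 2 G/C ✓ — fails.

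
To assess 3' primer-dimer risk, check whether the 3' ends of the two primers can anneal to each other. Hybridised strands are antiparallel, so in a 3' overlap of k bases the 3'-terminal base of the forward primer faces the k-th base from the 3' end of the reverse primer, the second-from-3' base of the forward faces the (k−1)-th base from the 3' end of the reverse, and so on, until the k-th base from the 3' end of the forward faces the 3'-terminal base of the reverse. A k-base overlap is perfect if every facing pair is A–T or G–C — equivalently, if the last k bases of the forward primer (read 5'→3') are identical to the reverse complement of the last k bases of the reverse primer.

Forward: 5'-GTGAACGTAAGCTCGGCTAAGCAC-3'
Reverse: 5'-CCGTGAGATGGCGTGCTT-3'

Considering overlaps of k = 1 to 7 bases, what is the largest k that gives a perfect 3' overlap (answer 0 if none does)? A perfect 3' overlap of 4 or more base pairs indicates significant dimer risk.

Longest perfect overlap: 6 complementary base pairs; significant dimer risk (threshold 4).

Last 7 bases (5'→3') — forward …TAAGCAC, reverse …CGTGCTT.
Reverse complement of the reverse primer's last 7 bases: AAGCACG; its first k bases are the reverse complement of the reverse primer's last k bases, so a perfect k-base overlap needs the forward primer's last k bases to equal them.
Comparing (forward last k vs required): k=1: C vs A ✗; k=2: AC vs AA ✗; k=3: CAC vs AAG ✗; k=4: GCAC vs AAGC ✗; k=5: AGCAC vs AAGCA ✗; k=6: AAGCAC vs AAGCAC ✓; k=7: TAAGCAC vs AAGCACG ✗.
Only k = 6 is perfect, so the longest perfect 3' overlap is 6.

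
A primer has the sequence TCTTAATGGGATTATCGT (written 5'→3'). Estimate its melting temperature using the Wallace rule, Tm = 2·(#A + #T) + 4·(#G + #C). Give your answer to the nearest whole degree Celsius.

Base counts: A=4, T=8, G=4, C=2 (length 18).
Tm = 2·(4+8) + 4·(4+2) = 2·12 + 4·6 = 24 + 24 = 48°C.

48°C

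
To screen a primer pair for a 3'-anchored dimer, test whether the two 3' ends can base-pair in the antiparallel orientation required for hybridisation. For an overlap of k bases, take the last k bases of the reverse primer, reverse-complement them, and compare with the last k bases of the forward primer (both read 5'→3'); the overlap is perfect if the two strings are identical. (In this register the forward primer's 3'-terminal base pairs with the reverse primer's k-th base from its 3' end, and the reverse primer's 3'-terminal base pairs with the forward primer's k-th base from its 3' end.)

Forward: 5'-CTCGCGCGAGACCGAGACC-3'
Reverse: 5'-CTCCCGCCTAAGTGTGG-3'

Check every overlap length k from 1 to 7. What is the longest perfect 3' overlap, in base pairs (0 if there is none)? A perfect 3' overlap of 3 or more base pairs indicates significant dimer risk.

Last 7 bases (5'→3') — forward …CGAGACC, reverse …AGTGTGG.
Reverse complement of the reverse primer's last 7 bases: CCACACT; its first k bases are the reverse complement of the reverse primer's last k bases, so a perfect k-base overlap needs the forward primer's last k bases to equal them.
Comparing (forward last k vs required): k=1: C vs C ✓; k=2: CC vs CC ✓; k=3: ACC vs CCA ✗; k=4: GACC vs CCAC ✗; k=5: AGACC vs CCACA ✗; k=6: GAGACC vs CCACAC ✗; k=7: CGAGACC vs CCACACT ✗.
Perfect overlaps at k = 1, 2; the largest is 2.

Longest perfect overlap: 2 complementary base pairs; below the dimer-risk threshold (threshold 3).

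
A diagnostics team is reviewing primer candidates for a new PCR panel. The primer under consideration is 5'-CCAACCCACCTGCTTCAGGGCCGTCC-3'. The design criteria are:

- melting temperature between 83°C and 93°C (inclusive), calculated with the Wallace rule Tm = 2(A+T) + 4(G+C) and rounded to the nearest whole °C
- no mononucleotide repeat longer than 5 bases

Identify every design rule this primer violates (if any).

Base counts: A=4, T=4, G=5, C=13 (length 26).
Tm: Tm = 2·8 + 4·18 = 88°C ✓
homopolymer run: longest run = 3 ✓

Meets all criteria.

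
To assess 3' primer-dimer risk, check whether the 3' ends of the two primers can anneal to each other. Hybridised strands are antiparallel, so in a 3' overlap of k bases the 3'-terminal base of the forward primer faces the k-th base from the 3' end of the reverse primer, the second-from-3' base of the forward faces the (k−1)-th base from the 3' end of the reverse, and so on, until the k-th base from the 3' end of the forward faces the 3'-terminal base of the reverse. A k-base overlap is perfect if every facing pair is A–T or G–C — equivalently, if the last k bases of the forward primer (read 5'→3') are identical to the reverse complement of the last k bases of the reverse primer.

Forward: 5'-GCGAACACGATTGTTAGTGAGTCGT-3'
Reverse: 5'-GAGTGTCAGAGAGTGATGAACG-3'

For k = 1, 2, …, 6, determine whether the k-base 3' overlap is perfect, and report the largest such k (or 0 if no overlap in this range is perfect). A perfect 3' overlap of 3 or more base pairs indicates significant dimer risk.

Last 6 bases (5'→3') — forward …AGTCGT, reverse …TGAACG.
Reverse complement of the reverse primer's last 6 bases: CGTTCA; its first k bases are the reverse complement of the reverse primer's last k bases, so a perfect k-base overlap needs the forward primer's last k bases to equal them.
Comparing (forward last k vs required): k=1: T vs C ✗; k=2: GT vs CG ✗; k=3: CGT vs CGT ✓; k=4: TCGT vs CGTT ✗; k=5: GTCGT vs CGTTC ✗; k=6: AGTCGT vs CGTTCA ✗.
Only k = 3 is perfect, so the longest perfect 3' overlap is 3.

Longest perfect overlap: 3 complementary base pairs; significant dimer risk (threshold 3).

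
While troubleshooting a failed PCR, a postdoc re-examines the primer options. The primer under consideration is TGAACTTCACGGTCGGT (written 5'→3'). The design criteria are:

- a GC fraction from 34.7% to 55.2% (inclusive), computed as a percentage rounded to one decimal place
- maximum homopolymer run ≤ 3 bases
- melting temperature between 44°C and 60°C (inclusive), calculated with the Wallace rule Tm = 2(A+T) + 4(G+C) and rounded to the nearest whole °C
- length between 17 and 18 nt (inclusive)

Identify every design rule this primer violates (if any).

Base counts: A=3, T=5, G=5, C=4 (length 17).
GC content: GC 9/17 = 52.9% ✓
homopolymer run: longest run = 2 ✓
Tm: Tm = 2·8 + 4·9 = 52°C ✓
length: length 17 ✓

Meets all criteria.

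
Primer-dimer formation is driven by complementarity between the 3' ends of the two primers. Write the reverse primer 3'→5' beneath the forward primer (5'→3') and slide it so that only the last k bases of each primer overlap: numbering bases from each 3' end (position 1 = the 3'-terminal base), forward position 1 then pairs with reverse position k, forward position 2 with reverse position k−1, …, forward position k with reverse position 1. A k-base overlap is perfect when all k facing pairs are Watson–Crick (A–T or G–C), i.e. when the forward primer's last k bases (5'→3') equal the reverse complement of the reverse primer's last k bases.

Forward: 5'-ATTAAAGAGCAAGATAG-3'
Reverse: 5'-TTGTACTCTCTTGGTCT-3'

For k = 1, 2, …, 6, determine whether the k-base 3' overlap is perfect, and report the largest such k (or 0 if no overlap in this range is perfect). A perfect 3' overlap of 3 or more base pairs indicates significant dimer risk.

Last 6 bases (5'→3') — forward …AGATAG, reverse …TGGTCT.
Reverse complement of the reverse primer's last 6 bases: AGACCA; its first k bases are the reverse complement of the reverse primer's last k bases, so a perfect k-base overlap needs the forward primer's last k bases to equal them.
Comparing (forward last k vs required): k=1: G vs A ✗; k=2: AG vs AG ✓; k=3: TAG vs AGA ✗; k=4: ATAG vs AGAC ✗; k=5: GATAG vs AGACC ✗; k=6: AGATAG vs AGACCA ✗.
Only k = 2 is perfect, so the longest perfect 3' overlap is 2.

Longest perfect overlap: 2 complementary base pairs; below the dimer-risk threshold (threshold 3).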